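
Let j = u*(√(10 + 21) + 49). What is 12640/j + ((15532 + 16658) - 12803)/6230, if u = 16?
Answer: 363431/18690 - √31/3 ≈ 17.589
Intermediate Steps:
j = 784 + 16*√31 (j = 16*(√(10 + 21) + 49) = 16*(√31 + 49) = 16*(49 + √31) = 784 + 16*√31 ≈ 873.08)
12640/j + ((15532 + 16658) - 12803)/6230 = 12640/(784 + 16*√31) + ((15532 + 16658) - 12803)/6230 = 12640/(784 + 16*√31) + (32190 - 12803)*(1/6230) = 12640/(784 + 16*√31) + 19387*(1/6230) = 12640/(784 + 16*√31) + 19387/6230 = 19387/6230 + 12640/(784 + 16*√31)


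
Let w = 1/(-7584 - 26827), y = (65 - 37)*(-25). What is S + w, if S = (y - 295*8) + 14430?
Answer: 391253069/34411 ≈ 11370.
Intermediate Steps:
y = -700 (y = 28*(-25) = -700)
S = 11370 (S = (-700 - 295*8) + 14430 = (-700 - 2360) + 14430 = -3060 + 14430 = 11370)
w = -1/34411 (w = 1/(-34411) = -1/34411 ≈ -2.9060e-5)
S + w = 11370 - 1/34411 = 391253069/34411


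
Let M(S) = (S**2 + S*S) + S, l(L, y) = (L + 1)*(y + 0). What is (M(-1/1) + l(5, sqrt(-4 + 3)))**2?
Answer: -35 + 12*I ≈ -35.0 + 12.0*I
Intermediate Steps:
l(L, y) = y*(1 + L) (l(L, y) = (1 + L)*y = y*(1 + L))
M(S) = S + 2*S**2 (M(S) = (S**2 + S**2) + S = 2*S**2 + S = S + 2*S**2)
(M(-1/1) + l(5, sqrt(-4 + 3)))**2 = ((-1/1)*(1 + 2*(-1/1)) + sqrt(-4 + 3)*(1 + 5))**2 = ((-1*1)*(1 + 2*(-1*1)) + sqrt(-1)*6)**2 = (-(1 + 2*(-1)) + I*6)**2 = (-(1 - 2) + 6*I)**2 = (-1*(-1) + 6*I)**2 = (1 + 6*I)**2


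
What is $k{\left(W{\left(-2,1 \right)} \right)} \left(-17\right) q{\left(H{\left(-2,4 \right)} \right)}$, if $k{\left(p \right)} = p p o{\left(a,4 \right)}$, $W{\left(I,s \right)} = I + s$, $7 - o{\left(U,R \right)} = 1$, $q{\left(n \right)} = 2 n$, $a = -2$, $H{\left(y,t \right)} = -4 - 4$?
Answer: $1632$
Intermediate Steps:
$H{\left(y,t \right)} = -8$
$o{\left(U,R \right)} = 6$ ($o{\left(U,R \right)} = 7 - 1 = 6$)
$k{\left(p \right)} = 6 p^{2}$ ($k{\left(p \right)} = p p 6 = p^{2} \cdot 6 = 6 p^{2}$)
$k{\left(W{\left(-2,1 \right)} \right)} \left(-17\right) q{\left(H{\left(-2,4 \right)} \right)} = 6 \left(-2 + 1\right)^{2} \left(-17\right) 2 \left(-8\right) = 6 \left(-1\right)^{2} \left(-17\right) \left(-16\right) = 6 \cdot 1 \left(-17\right) \left(-16\right) = 6 \left(-17\right) \left(-16\right) = \left(-102\right) \left(-16\right) = 1632$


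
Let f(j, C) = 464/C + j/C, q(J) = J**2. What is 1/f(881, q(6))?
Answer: 36/1345 ≈ 0.026766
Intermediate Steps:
1/f(881, q(6)) = 1/((464 + 881)/(6**2)) = 1/(1345/36) = 36/1345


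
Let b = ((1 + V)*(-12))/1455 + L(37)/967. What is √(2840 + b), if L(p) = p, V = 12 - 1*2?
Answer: √624664381787015/468995 ≈ 53.291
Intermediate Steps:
V = 10 (V = 12 - 2 = 10)
b = -24603/468995 (b = ((1 + 10)*(-12))/1455 + 37/967 = (11*(-12))*(1/1455) + 37*(1/967) = -132*1/1455 + 37/967 = -44/485 + 37/967 = -24603/468995 ≈ -0.052459)
√(2840 + b) = √(2840 - 24603/468995) = √(1331921197/468995) = √624664381787015/468995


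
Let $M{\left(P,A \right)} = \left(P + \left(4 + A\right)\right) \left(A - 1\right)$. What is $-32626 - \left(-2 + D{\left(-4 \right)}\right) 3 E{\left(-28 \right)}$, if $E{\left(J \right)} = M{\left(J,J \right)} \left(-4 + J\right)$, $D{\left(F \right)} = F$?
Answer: $-901234$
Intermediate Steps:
$M{\left(P,A \right)} = \left(-1 + A\right) \left(4 + A + P\right)$ ($M{\left(P,A \right)} = \left(4 + A + P\right) \left(-1 + A\right) = \left(-1 + A\right) \left(4 + A + P\right)$)
$E{\left(J \right)} = \left(-4 + J\right) \left(-4 + 2 J + 2 J^{2}\right)$ ($E{\left(J \right)} = \left(-4 + J^{2} - J + 3 J + J J\right) \left(-4 + J\right) = \left(-4 + J^{2} - J + 3 J + J^{2}\right) \left(-4 + J\right) = \left(-4 + 2 J + 2 J^{2}\right) \left(-4 + J\right) = \left(-4 + J\right) \left(-4 + 2 J + 2 J^{2}\right)$)
$-32626 - \left(-2 + D{\left(-4 \right)}\right) 3 E{\left(-28 \right)} = -32626 - \left(-2 - 4\right) 3 \cdot 2 \left(-4 - 28\right) \left(-2 - 28 + \left(-28\right)^{2}\right) = -32626 - \left(-6\right) 3 \cdot 2 \left(-32\right) \left(-2 - 28 + 784\right) = -32626 - - 18 \cdot 2 \left(-32\right) 754 = -32626 - \left(-18\right) \left(-48256\right) = -32626 - 868608 = -901234$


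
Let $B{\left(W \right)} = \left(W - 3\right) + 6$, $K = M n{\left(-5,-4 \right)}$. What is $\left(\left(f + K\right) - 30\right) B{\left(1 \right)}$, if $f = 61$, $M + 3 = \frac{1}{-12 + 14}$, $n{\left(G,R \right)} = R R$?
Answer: $-36$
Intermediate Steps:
$n{\left(G,R \right)} = R^{2}$
$M = - \frac{5}{2}$ ($M = -3 + \frac{1}{-12 + 14} = -3 + \frac{1}{2} = - \frac{5}{2} \approx -2.5$)
$K = -40$ ($K = - \frac{5 \left(-4\right)^{2}}{2} = \left(- \frac{5}{2}\right) 16 = -40$)
$B{\left(W \right)} = 3 + W$ ($B{\left(W \right)} = \left(-3 + W\right) + 6 = 3 + W$)
$\left(\left(f + K\right) - 30\right) B{\left(1 \right)} = \left(\left(61 - 40\right) - 30\right) \left(3 + 1\right) = \left(21 - 30\right) 4 = \left(-9\right) 4 = -36$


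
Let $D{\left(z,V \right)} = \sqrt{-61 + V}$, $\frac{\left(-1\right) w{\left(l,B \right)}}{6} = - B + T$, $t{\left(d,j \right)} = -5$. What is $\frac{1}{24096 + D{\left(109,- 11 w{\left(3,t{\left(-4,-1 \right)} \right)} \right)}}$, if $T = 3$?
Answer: $\frac{24096}{580616749} - \frac{\sqrt{467}}{580616749} \approx 4.1463 \cdot 10^{-5}$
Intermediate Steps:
$w{\left(l,B \right)} = -18 + 6 B$ ($w{\left(l,B \right)} = - 6 \left(- B + 3\right) = - 6 \left(3 - B\right) = -18 + 6 B$)
$\frac{1}{24096 + D{\left(109,- 11 w{\left(3,t{\left(-4,-1 \right)} \right)} \right)}} = \frac{1}{24096 + \sqrt{-61 - 11 \left(-18 + 6 \left(-5\right)\right)}} = \frac{1}{24096 + \sqrt{-61 - 11 \left(-18 - 30\right)}} = \frac{1}{24096 + \sqrt{-61 - -528}} = \frac{1}{24096 + \sqrt{-61 + 528}} = \frac{1}{24096 + \sqrt{467}}$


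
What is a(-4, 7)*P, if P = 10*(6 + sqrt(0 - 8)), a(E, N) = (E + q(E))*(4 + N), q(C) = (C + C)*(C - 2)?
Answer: 29040 + 9680*I*sqrt(2) ≈ 29040.0 + 13690.0*I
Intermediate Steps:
q(C) = 2*C*(-2 + C) (q(C) = (2*C)*(-2 + C) = 2*C*(-2 + C))
a(E, N) = (4 + N)*(E + 2*E*(-2 + E)) (a(E, N) = (E + 2*E*(-2 + E))*(4 + N) = (4 + N)*(E + 2*E*(-2 + E)))
P = 60 + 20*I*sqrt(2) (P = 10*(6 + sqrt(-8)) = 10*(6 + 2*I*sqrt(2)) = 60 + 20*I*sqrt(2) ≈ 60.0 + 28.284*I)
a(-4, 7)*P = (-4*(-12 + 7 + 8*(-4) + 2*7*(-2 - 4)))*(60 + 20*I*sqrt(2)) = (-4*(-12 + 7 - 32 + 2*7*(-6)))*(60 + 20*I*sqrt(2)) = (-4*(-12 + 7 - 32 - 84))*(60 + 20*I*sqrt(2)) = (-4*(-121))*(60 + 20*I*sqrt(2)) = 484*(60 + 20*I*sqrt(2)) = 29040 + 9680*I*sqrt(2)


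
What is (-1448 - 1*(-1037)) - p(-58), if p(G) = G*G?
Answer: -3775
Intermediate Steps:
p(G) = G**2
(-1448 - 1*(-1037)) - p(-58) = (-1448 - 1*(-1037)) - 1*(-58)**2 = (-1448 + 1037) - 1*3364 = -411 - 3364 = -3775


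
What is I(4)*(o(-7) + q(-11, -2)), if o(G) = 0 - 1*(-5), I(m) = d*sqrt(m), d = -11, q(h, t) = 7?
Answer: -264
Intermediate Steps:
I(m) = -11*sqrt(m)
o(G) = 5 (o(G) = 0 + 5 = 5)
I(4)*(o(-7) + q(-11, -2)) = (-11*sqrt(4))*(5 + 7) = -11*2*12 = -22*12 = -264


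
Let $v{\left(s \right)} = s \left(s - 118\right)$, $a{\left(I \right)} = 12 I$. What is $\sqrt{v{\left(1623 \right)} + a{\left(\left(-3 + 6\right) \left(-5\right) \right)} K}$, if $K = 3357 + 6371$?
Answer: $5 \sqrt{27663} \approx 831.61$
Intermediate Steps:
$K = 9728$
$v{\left(s \right)} = s \left(-118 + s\right)$
$\sqrt{v{\left(1623 \right)} + a{\left(\left(-3 + 6\right) \left(-5\right) \right)} K} = \sqrt{1623 \left(-118 + 1623\right) + 12 \left(-3 + 6\right) \left(-5\right) 9728} = \sqrt{1623 \cdot 1505 + 12 \cdot 3 \left(-5\right) 9728} = \sqrt{2442615 + 12 \left(-15\right) 9728} = \sqrt{2442615 - 1751040} = \sqrt{691575} = 5 \sqrt{27663}$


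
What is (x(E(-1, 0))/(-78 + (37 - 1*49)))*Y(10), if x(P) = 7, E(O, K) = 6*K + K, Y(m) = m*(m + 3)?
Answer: -91/9 ≈ -10.111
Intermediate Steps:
Y(m) = m*(3 + m)
E(O, K) = 7*K
(x(E(-1, 0))/(-78 + (37 - 1*49)))*Y(10) = (7/(-78 + (37 - 1*49)))*(10*(3 + 10)) = (7/(-78 + (37 - 49)))*(10*13) = (7/(-78 - 12))*130 = (7/(-90))*130 = -1/90*7*130 = -7/90*130 = -91/9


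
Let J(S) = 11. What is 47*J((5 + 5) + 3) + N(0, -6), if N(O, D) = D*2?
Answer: 505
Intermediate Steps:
N(O, D) = 2*D
47*J((5 + 5) + 3) + N(0, -6) = 47*11 + 2*(-6) = 517 - 12 = 505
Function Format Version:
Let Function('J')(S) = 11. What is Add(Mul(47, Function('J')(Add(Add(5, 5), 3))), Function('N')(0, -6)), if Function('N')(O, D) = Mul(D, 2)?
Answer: 505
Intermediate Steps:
Function('N')(O, D) = Mul(2, D)
Add(Mul(47, Function('J')(Add(Add(5, 5), 3))), Function('N')(0, -6)) = Add(Mul(47, 11), Mul(2, -6)) = Add(517, -12) = 505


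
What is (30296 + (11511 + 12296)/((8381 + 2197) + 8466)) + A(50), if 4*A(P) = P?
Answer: 577218881/19044 ≈ 30310.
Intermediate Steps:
A(P) = P/4
(30296 + (11511 + 12296)/((8381 + 2197) + 8466)) + A(50) = (30296 + (11511 + 12296)/((8381 + 2197) + 8466)) + (1/4)*50 = (30296 + 23807/(10578 + 8466)) + 25/2 = (30296 + 23807/19044) + 25/2 = 576980831/19044 + 25/2 = 577218881/19044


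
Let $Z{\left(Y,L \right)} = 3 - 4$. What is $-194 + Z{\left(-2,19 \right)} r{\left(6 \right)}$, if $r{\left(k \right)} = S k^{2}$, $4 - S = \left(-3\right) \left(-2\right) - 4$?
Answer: $-266$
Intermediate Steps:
$S = 2$ ($S = 4 - \left(\left(-3\right) \left(-2\right) - 4\right) = 4 - \left(6 - 4\right) = 4 - 2 = 2$)
$r{\left(k \right)} = 2 k^{2}$
$Z{\left(Y,L \right)} = -1$
$-194 + Z{\left(-2,19 \right)} r{\left(6 \right)} = -194 - 2 \cdot 6^{2} = -194 - 2 \cdot 36 = -194 - 72 = -266$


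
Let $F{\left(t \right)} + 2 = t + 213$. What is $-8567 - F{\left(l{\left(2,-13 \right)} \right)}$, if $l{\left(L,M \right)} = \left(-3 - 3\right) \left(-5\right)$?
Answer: $-8808$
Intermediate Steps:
$l{\left(L,M \right)} = 30$ ($l{\left(L,M \right)} = \left(-6\right) \left(-5\right) = 30$)
$F{\left(t \right)} = 211 + t$ ($F{\left(t \right)} = -2 + \left(t + 213\right) = -2 + \left(213 + t\right) = 211 + t$)
$-8567 - F{\left(l{\left(2,-13 \right)} \right)} = -8567 - \left(211 + 30\right) = -8567 - 241 = -8808$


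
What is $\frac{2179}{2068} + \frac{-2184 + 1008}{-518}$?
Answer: $\frac{254335}{76516} \approx 3.3239$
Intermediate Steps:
$\frac{2179}{2068} + \frac{-2184 + 1008}{-518} = 2179 \cdot \frac{1}{2068} - - \frac{84}{37} = \frac{2179}{2068} + \frac{84}{37} = \frac{254335}{76516}$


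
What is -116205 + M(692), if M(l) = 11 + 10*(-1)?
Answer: -116204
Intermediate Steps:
M(l) = 1 (M(l) = 11 - 10 = 1)
-116205 + M(692) = -116205 + 1 = -116204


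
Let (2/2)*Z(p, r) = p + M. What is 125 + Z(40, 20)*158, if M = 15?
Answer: 8815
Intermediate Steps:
Z(p, r) = 15 + p (Z(p, r) = p + 15 = 15 + p)
125 + Z(40, 20)*158 = 125 + (15 + 40)*158 = 125 + 55*158 = 125 + 8690 = 8815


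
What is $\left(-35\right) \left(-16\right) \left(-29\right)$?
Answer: $-16240$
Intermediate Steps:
$\left(-35\right) \left(-16\right) \left(-29\right) = 560 \left(-29\right) = -16240$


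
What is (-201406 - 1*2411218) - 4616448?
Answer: -7229072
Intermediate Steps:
(-201406 - 1*2411218) - 4616448 = (-201406 - 2411218) - 4616448 = -2612624 - 4616448 = -7229072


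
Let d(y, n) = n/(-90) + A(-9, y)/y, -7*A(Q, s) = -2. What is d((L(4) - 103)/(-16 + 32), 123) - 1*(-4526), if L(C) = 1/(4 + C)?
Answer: 781984699/172830 ≈ 4524.6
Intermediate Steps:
A(Q, s) = 2/7 (A(Q, s) = -1/7*(-2) = 2/7)
d(y, n) = -n/90 + 2/(7*y) (d(y, n) = n/(-90) + 2/(7*y) = n*(-1/90) + 2/(7*y) = -n/90 + 2/(7*y))
d((L(4) - 103)/(-16 + 32), 123) - 1*(-4526) = (-1/90*123 + 2/(7*(((1/(4 + 4) - 103)/(-16 + 32))))) - 1*(-4526) = (-41/30 + 2/(7*(((1/8 - 103)/16)))) + 4526 = (-41/30 + 2/(7*(((1/8 - 103)*(1/16))))) + 4526 = (-41/30 + 2/(7*((-823/8*1/16)))) + 4526 = (-41/30 + 2/(7*(-823/128))) + 4526 = (-41/30 + (2/7)*(-128/823)) + 4526 = (-41/30 - 256/5761) + 4526 = -243881/172830 + 4526 = 781984699/172830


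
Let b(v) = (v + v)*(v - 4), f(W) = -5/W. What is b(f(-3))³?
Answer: -343000/729 ≈ -470.51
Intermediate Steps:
b(v) = 2*v*(-4 + v) (b(v) = (2*v)*(-4 + v) = 2*v*(-4 + v))
b(f(-3))³ = (2*(-5/(-3))*(-4 - 5/(-3)))³ = (2*(-5*(-⅓))*(-4 - 5*(-⅓)))³ = (2*(5/3)*(-4 + 5/3))³ = (2*(5/3)*(-7/3))³ = (-70/9)³ = -343000/729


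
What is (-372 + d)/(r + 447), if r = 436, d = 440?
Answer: 68/883 ≈ 0.077010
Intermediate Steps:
(-372 + d)/(r + 447) = (-372 + 440)/(436 + 447) = 68/883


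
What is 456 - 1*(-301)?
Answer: 757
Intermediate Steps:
456 - 1*(-301) = 456 + 301 = 757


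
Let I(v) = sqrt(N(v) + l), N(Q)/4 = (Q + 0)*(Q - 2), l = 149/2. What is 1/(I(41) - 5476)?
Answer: -10952/59960211 - sqrt(25882)/59960211 ≈ -0.00018534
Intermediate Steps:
l = 149/2 (l = 149*(1/2) = 149/2 ≈ 74.500)
N(Q) = 4*Q*(-2 + Q) (N(Q) = 4*((Q + 0)*(Q - 2)) = 4*(Q*(-2 + Q)) = 4*Q*(-2 + Q))
I(v) = sqrt(149/2 + 4*v*(-2 + v)) (I(v) = sqrt(4*v*(-2 + v) + 149/2) = sqrt(149/2 + 4*v*(-2 + v)))
1/(I(41) - 5476) = 1/(sqrt(2)*sqrt(149 + 8*41*(-2 + 41))/2 - 5476) = 1/(sqrt(2)*sqrt(149 + 8*41*39)/2 - 5476) = 1/(sqrt(2)*sqrt(149 + 12792)/2 - 5476) = 1/(sqrt(2)*sqrt(12941)/2 - 5476) = 1/(sqrt(25882)/2 - 5476) = 1/(-5476 + sqrt(25882)/2)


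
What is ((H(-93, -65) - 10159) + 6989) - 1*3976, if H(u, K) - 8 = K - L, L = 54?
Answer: -7257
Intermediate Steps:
H(u, K) = -46 + K (H(u, K) = 8 + (K - 1*54) = 8 + (K - 54) = 8 + (-54 + K) = -46 + K)
((H(-93, -65) - 10159) + 6989) - 1*3976 = (((-46 - 65) - 10159) + 6989) - 1*3976 = ((-111 - 10159) + 6989) - 3976 = (-10270 + 6989) - 3976 = -3281 - 3976 = -7257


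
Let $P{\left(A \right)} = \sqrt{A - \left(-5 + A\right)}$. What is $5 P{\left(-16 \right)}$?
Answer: $5 \sqrt{5} \approx 11.18$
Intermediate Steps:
$P{\left(A \right)} = \sqrt{5}$
$5 P{\left(-16 \right)} = 5 \sqrt{5}$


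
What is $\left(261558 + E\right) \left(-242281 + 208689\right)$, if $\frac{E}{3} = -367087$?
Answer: $28207303176$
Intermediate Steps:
$E = -1101261$ ($E = 3 \left(-367087\right) = -1101261$)
$\left(261558 + E\right) \left(-242281 + 208689\right) = \left(261558 - 1101261\right) \left(-242281 + 208689\right) = \left(-839703\right) \left(-33592\right) = 28207303176$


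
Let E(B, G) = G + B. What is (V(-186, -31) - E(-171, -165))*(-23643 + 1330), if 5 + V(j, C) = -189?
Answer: -3168446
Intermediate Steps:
E(B, G) = B + G
V(j, C) = -194 (V(j, C) = -5 - 189 = -194)
(V(-186, -31) - E(-171, -165))*(-23643 + 1330) = (-194 - (-171 - 165))*(-23643 + 1330) = (-194 - 1*(-336))*(-22313) = (-194 + 336)*(-22313) = 142*(-22313) = -3168446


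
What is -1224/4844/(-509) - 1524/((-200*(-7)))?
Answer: -4790631/4402850 ≈ -1.0881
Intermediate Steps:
-1224/4844/(-509) - 1524/((-200*(-7))) = -1224*1/4844*(-1/509) - 1524/1400 = -306/1211*(-1/509) - 1524*1/1400 = 306/616399 - 381/350 = -4790631/4402850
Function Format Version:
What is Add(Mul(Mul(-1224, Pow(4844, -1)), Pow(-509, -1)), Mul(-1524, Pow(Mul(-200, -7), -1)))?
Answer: Rational(-4790631, 4402850) ≈ -1.0881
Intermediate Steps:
Add(Mul(Mul(-1224, Pow(4844, -1)), Pow(-509, -1)), Mul(-1524, Pow(Mul(-200, -7), -1))) = Add(Mul(Mul(-1224, Rational(1, 4844)), Rational(-1, 509)), Mul(-1524, Pow(1400, -1))) = Add(Mul(Rational(-306, 1211), Rational(-1, 509)), Mul(-1524, Rational(1, 1400))) = Add(Rational(306, 616399), Rational(-381, 350)) = Rational(-4790631, 4402850)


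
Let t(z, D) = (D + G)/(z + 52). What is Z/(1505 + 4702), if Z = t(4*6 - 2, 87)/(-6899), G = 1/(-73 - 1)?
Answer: -6437/234493781268 ≈ -2.7451e-8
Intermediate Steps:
G = -1/74 (G = 1/(-74) = -1/74 ≈ -0.013514)
t(z, D) = (-1/74 + D)/(52 + z) (t(z, D) = (D - 1/74)/(z + 52) = (-1/74 + D)/(52 + z))
Z = -6437/37778924 (Z = ((-1/74 + 87)/(52 + (4*6 - 2)))/(-6899) = ((6437/74)/(52 + (24 - 2)))*(-1/6899) = ((6437/74)/(52 + 22))*(-1/6899) = ((6437/74)/74)*(-1/6899) = ((1/74)*(6437/74))*(-1/6899) = (6437/5476)*(-1/6899) = -6437/37778924 ≈ -0.00017039)
Z/(1505 + 4702) = -6437/(37778924*(1505 + 4702)) = -6437/37778924/6207 = -6437/37778924*1/6207 = -6437/234493781268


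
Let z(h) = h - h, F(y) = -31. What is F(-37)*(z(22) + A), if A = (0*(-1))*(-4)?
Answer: 0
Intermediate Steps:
z(h) = 0
A = 0 (A = 0*(-4) = 0)
F(-37)*(z(22) + A) = -31*(0 + 0) = -31*0 = 0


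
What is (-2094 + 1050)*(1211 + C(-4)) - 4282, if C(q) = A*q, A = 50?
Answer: -1059766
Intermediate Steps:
C(q) = 50*q
(-2094 + 1050)*(1211 + C(-4)) - 4282 = (-2094 + 1050)*(1211 + 50*(-4)) - 4282 = -1044*(1211 - 200) - 4282 = -1044*1011 - 4282 = -1055484 - 4282 = -1059766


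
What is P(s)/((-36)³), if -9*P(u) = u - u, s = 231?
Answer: 0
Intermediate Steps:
P(u) = 0 (P(u) = -(u - u)/9 = -⅑*0 = 0)
P(s)/((-36)³) = 0/((-36)³) = 0/(-46656) = 0*(-1/46656) = 0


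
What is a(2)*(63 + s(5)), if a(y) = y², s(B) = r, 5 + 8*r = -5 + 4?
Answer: 249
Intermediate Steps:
r = -¾ (r = -5/8 + (-5 + 4)/8 = -5/8 + (⅛)*(-1) = -5/8 - ⅛ = -¾ ≈ -0.75000)
s(B) = -¾
a(2)*(63 + s(5)) = 2²*(63 - ¾) = 4*(249/4) = 249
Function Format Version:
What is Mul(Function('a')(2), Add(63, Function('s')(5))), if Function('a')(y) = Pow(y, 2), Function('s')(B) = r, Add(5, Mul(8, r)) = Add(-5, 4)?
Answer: 249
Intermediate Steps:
r = Rational(-3, 4) (r = Add(Rational(-5, 8), Mul(Rational(1, 8), Add(-5, 4))) = Add(Rational(-5, 8), Mul(Rational(1, 8), -1)) = Add(Rational(-5, 8), Rational(-1, 8)) = Rational(-3, 4) ≈ -0.75000)
Function('s')(B) = Rational(-3, 4)
Mul(Function('a')(2), Add(63, Function('s')(5))) = Mul(Pow(2, 2), Add(63, Rational(-3, 4))) = Mul(4, Rational(249, 4)) = 249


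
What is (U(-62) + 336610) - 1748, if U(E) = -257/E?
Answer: 20761701/62 ≈ 3.3487e+5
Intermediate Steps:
(U(-62) + 336610) - 1748 = (-257/(-62) + 336610) - 1748 = (-257*(-1/62) + 336610) - 1748 = (257/62 + 336610) - 1748 = 20870077/62 - 1748 = 20761701/62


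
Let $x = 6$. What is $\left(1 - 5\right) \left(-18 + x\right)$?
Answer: $48$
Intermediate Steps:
$\left(1 - 5\right) \left(-18 + x\right) = \left(1 - 5\right) \left(-18 + 6\right) = \left(1 - 5\right) \left(-12\right) = \left(-4\right) \left(-12\right) = 48$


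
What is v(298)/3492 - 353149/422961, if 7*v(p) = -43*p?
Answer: -334576105/246163302 ≈ -1.3592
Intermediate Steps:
v(p) = -43*p/7 (v(p) = (-43*p)/7 = -43*p/7)
v(298)/3492 - 353149/422961 = -43/7*298/3492 - 353149/422961 = -12814/7*1/3492 - 353149*1/422961 = -6407/12222 - 353149/422961 = -334576105/246163302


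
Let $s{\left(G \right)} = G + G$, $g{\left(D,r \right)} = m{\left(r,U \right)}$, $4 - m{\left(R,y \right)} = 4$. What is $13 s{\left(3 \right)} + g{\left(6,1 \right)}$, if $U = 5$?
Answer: $78$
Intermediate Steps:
$m{\left(R,y \right)} = 0$ ($m{\left(R,y \right)} = 4 - 4 = 0$)
$g{\left(D,r \right)} = 0$
$s{\left(G \right)} = 2 G$
$13 s{\left(3 \right)} + g{\left(6,1 \right)} = 13 \cdot 2 \cdot 3 + 0 = 13 \cdot 6 + 0 = 78 + 0 = 78$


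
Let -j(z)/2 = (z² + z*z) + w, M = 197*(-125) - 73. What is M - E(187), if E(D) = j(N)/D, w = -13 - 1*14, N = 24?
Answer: -4616276/187 ≈ -24686.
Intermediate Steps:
w = -27 (w = -13 - 14 = -27)
M = -24698 (M = -24625 - 73 = -24698)
j(z) = 54 - 4*z² (j(z) = -2*((z² + z*z) - 27) = -2*((z² + z²) - 27) = -2*(2*z² - 27) = -2*(-27 + 2*z²) = 54 - 4*z²)
E(D) = -2250/D (E(D) = (54 - 4*24²)/D = (54 - 4*576)/D = (54 - 2304)/D = -2250/D)
M - E(187) = -24698 - (-2250)/187 = -24698 - 1*(-2250/187) = -24698 + 2250/187 = -4616276/187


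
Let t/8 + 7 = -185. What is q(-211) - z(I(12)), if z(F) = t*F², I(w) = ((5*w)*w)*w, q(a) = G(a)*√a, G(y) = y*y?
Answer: 114661785600 + 44521*I*√211 ≈ 1.1466e+11 + 6.4671e+5*I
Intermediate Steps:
G(y) = y²
t = -1536 (t = -56 + 8*(-185) = -56 - 1480 = -1536)
q(a) = a^(5/2) (q(a) = a²*√a = a^(5/2))
I(w) = 5*w³ (I(w) = (5*w²)*w = 5*w³)
z(F) = -1536*F²
q(-211) - z(I(12)) = (-211)^(5/2) - (-1536)*(5*12³)² = 44521*I*√211 - (-1536)*(5*1728)² = 44521*I*√211 - (-1536)*8640² = 44521*I*√211 - (-1536)*74649600 = 44521*I*√211 - 1*(-114661785600) = 44521*I*√211 + 114661785600 = 114661785600 + 44521*I*√211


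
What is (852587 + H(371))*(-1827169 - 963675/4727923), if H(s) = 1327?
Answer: -7376719939811233068/4727923 ≈ -1.5602e+12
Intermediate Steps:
(852587 + H(371))*(-1827169 - 963675/4727923) = (852587 + 1327)*(-1827169 - 963675/4727923) = 853914*(-1827169 - 963675*1/4727923) = 853914*(-1827169 - 963675/4727923) = 853914*(-8638715303662/4727923) = -7376719939811233068/4727923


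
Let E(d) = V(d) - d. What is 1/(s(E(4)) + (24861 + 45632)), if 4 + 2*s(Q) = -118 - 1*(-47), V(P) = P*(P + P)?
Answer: 2/140911 ≈ 1.4193e-5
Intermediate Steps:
V(P) = 2*P² (V(P) = P*(2*P) = 2*P²)
E(d) = -d + 2*d² (E(d) = 2*d² - d = -d + 2*d²)
s(Q) = -75/2 (s(Q) = -2 + (-118 - 1*(-47))/2 = -2 + (-118 + 47)/2 = -2 + (½)*(-71) = -2 - 71/2 = -75/2)
1/(s(E(4)) + (24861 + 45632)) = 1/(-75/2 + (24861 + 45632)) = 1/(-75/2 + 70493) = 1/(140911/2) = 2/140911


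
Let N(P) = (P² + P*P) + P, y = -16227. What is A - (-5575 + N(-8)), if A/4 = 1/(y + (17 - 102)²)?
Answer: 24552953/4501 ≈ 5455.0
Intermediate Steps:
N(P) = P + 2*P² (N(P) = (P² + P²) + P = 2*P² + P = P + 2*P²)
A = -2/4501 (A = 4/(-16227 + (17 - 102)²) = 4/(-16227 + (-85)²) = 4/(-16227 + 7225) = 4/(-9002) = 4*(-1/9002) = -2/4501 ≈ -0.00044435)
A - (-5575 + N(-8)) = -2/4501 - (-5575 - 8*(1 + 2*(-8))) = -2/4501 - (-5575 - 8*(1 - 16)) = -2/4501 - (-5575 - 8*(-15)) = -2/4501 - (-5575 + 120) = -2/4501 - 1*(-5455) = -2/4501 + 5455 = 24552953/4501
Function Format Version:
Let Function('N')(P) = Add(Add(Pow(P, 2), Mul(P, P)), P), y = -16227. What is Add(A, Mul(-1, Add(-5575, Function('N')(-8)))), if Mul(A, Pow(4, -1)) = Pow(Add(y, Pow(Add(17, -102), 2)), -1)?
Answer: Rational(24552953, 4501) ≈ 5455.0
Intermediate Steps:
Function('N')(P) = Add(P, Mul(2, Pow(P, 2))) (Function('N')(P) = Add(Add(Pow(P, 2), Pow(P, 2)), P) = Add(Mul(2, Pow(P, 2)), P) = Add(P, Mul(2, Pow(P, 2))))
A = Rational(-2, 4501) (A = Mul(4, Pow(Add(-16227, Pow(Add(17, -102), 2)), -1)) = Mul(4, Pow(Add(-16227, Pow(-85, 2)), -1)) = Mul(4, Pow(Add(-16227, 7225), -1)) = Mul(4, Pow(-9002, -1)) = Mul(4, Rational(-1, 9002)) = Rational(-2, 4501) ≈ -0.00044435)
Add(A, Mul(-1, Add(-5575, Function('N')(-8)))) = Add(Rational(-2, 4501), Mul(-1, Add(-5575, Mul(-8, Add(1, Mul(2, -8)))))) = Add(Rational(-2, 4501), Mul(-1, Add(-5575, Mul(-8, Add(1, -16))))) = Add(Rational(-2, 4501), Mul(-1, Add(-5575, Mul(-8, -15)))) = Add(Rational(-2, 4501), Mul(-1, Add(-5575, 120))) = Add(Rational(-2, 4501), Mul(-1, -5455)) = Add(Rational(-2, 4501), 5455) = Rational(24552953, 4501)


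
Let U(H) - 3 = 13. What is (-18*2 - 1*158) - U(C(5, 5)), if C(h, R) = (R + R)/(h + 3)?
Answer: -210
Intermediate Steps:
C(h, R) = 2*R/(3 + h) (C(h, R) = (2*R)/(3 + h) = 2*R/(3 + h))
U(H) = 16 (U(H) = 3 + 13 = 16)
(-18*2 - 1*158) - U(C(5, 5)) = (-18*2 - 1*158) - 1*16 = (-36 - 158) - 16 = -194 - 16 = -210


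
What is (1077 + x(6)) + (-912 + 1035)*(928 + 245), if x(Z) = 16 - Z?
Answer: 145366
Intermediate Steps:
(1077 + x(6)) + (-912 + 1035)*(928 + 245) = (1077 + (16 - 1*6)) + (-912 + 1035)*(928 + 245) = (1077 + (16 - 6)) + 123*1173 = (1077 + 10) + 144279 = 1087 + 144279 = 145366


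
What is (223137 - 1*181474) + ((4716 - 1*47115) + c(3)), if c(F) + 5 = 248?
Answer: -493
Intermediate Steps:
c(F) = 243 (c(F) = -5 + 248 = 243)
(223137 - 1*181474) + ((4716 - 1*47115) + c(3)) = (223137 - 1*181474) + ((4716 - 1*47115) + 243) = (223137 - 181474) + ((4716 - 47115) + 243) = 41663 + (-42399 + 243) = 41663 - 42156 = -493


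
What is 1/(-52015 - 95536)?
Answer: -1/147551 ≈ -6.7773e-6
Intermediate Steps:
1/(-52015 - 95536) = 1/(-147551) = -1/147551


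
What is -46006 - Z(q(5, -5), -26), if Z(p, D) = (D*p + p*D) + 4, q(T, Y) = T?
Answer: -45750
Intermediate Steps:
Z(p, D) = 4 + 2*D*p (Z(p, D) = (D*p + D*p) + 4 = 2*D*p + 4 = 4 + 2*D*p)
-46006 - Z(q(5, -5), -26) = -46006 - (4 + 2*(-26)*5) = -46006 - (4 - 260) = -46006 - 1*(-256) = -46006 + 256 = -45750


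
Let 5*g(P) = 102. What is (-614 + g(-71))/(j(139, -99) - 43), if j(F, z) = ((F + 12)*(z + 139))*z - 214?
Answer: 2968/2991085 ≈ 0.00099228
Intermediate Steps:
g(P) = 102/5 (g(P) = (⅕)*102 = 102/5)
j(F, z) = -214 + z*(12 + F)*(139 + z) (j(F, z) = ((12 + F)*(139 + z))*z - 214 = z*(12 + F)*(139 + z) - 214 = -214 + z*(12 + F)*(139 + z))
(-614 + g(-71))/(j(139, -99) - 43) = (-614 + 102/5)/((-214 + 12*(-99)² + 1668*(-99) + 139*(-99)² + 139*139*(-99)) - 43) = -2968/(5*((-214 + 12*9801 - 165132 + 139*9801 - 1912779) - 43)) = -2968/(5*((-214 + 117612 - 165132 + 1362339 - 1912779) - 43)) = -2968/(5*(-598174 - 43)) = -2968/5/(-598217) = -2968/5*(-1/598217) = 2968/2991085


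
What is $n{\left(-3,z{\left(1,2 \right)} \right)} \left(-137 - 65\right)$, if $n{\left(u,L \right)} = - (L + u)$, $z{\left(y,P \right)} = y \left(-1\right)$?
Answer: $-808$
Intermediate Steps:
$z{\left(y,P \right)} = - y$
$n{\left(u,L \right)} = - L - u$
$n{\left(-3,z{\left(1,2 \right)} \right)} \left(-137 - 65\right) = \left(- \left(-1\right) 1 - -3\right) \left(-137 - 65\right) = \left(\left(-1\right) \left(-1\right) + 3\right) \left(-202\right) = \left(1 + 3\right) \left(-202\right) = 4 \left(-202\right) = -808$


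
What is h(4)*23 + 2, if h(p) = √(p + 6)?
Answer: 2 + 23*√10 ≈ 74.732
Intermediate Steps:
h(p) = √(6 + p)
h(4)*23 + 2 = √(6 + 4)*23 + 2 = √10*23 + 2 = 23*√10 + 2 = 2 + 23*√10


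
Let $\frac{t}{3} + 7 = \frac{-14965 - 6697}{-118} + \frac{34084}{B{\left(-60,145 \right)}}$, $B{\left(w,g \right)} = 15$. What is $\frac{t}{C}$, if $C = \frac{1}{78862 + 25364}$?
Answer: $\frac{225881297076}{295} \approx 7.657 \cdot 10^{8}$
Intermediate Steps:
$C = \frac{1}{104226} \approx 9.5945 \cdot 10^{-6}$
$t = \frac{2167226}{295}$ ($t = -21 + 3 \left(\frac{-14965 - 6697}{-118} + \frac{34084}{15}\right) = -21 + 3 \left(\left(-14965 - 6697\right) \left(- \frac{1}{118}\right) + 34084 \cdot \frac{1}{15}\right) = -21 + 3 \left(\left(-21662\right) \left(- \frac{1}{118}\right) + \frac{34084}{15}\right) = -21 + 3 \left(\frac{10831}{59} + \frac{34084}{15}\right) = -21 + 3 \cdot \frac{2173421}{885} = -21 + \frac{2173421}{295} = \frac{2167226}{295} \approx 7346.5$)
$\frac{t}{C} = \frac{2167226 \frac{1}{\frac{1}{104226}}}{295} = \frac{2167226}{295} \cdot 104226 = \frac{225881297076}{295}$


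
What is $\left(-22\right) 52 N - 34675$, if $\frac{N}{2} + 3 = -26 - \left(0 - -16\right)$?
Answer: $68285$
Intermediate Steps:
$N = -90$ ($N = -6 + 2 \left(-26 - \left(0 - -16\right)\right) = -6 + 2 \left(-26 - \left(0 + 16\right)\right) = -6 + 2 \left(-26 - 16\right) = -6 + 2 \left(-42\right) = -6 - 84 = -90$)
$\left(-22\right) 52 N - 34675 = \left(-22\right) 52 \left(-90\right) - 34675 = \left(-1144\right) \left(-90\right) - 34675 = 102960 - 34675 = 68285$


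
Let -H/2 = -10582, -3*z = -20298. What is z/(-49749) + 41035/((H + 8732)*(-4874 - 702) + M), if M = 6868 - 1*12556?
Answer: -161424683537/1184778006888 ≈ -0.13625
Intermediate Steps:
z = 6766 (z = -⅓*(-20298) = 6766)
H = 21164 (H = -2*(-10582) = 21164)
M = -5688 (M = 6868 - 12556 = -5688)
z/(-49749) + 41035/((H + 8732)*(-4874 - 702) + M) = 6766/(-49749) + 41035/((21164 + 8732)*(-4874 - 702) - 5688) = 6766*(-1/49749) + 41035/(29896*(-5576) - 5688) = -6766/49749 + 41035/(-166700096 - 5688) = -6766/49749 + 41035/(-166705784) = -6766/49749 + 41035*(-1/166705784) = -6766/49749 - 41035/166705784 = -161424683537/1184778006888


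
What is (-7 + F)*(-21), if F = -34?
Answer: 861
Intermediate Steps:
(-7 + F)*(-21) = (-7 - 34)*(-21) = -41*(-21) = 861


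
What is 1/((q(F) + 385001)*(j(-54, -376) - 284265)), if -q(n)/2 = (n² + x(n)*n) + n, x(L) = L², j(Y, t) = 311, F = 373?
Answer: 1/29441553833098 ≈ 3.3966e-14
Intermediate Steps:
q(n) = -2*n - 2*n² - 2*n³ (q(n) = -2*((n² + n²*n) + n) = -2*((n² + n³) + n) = -2*(n + n² + n³) = -2*n - 2*n² - 2*n³)
1/((q(F) + 385001)*(j(-54, -376) - 284265)) = 1/((-2*373*(1 + 373 + 373²) + 385001)*(311 - 284265)) = 1/((-2*373*(1 + 373 + 139129) + 385001)*(-283954)) = 1/((-2*373*139503 + 385001)*(-283954)) = 1/((-104069238 + 385001)*(-283954)) = 1/(-103684237*(-283954)) = 1/29441553833098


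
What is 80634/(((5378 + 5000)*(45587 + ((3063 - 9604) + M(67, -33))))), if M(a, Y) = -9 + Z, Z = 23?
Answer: 13439/67560780 ≈ 0.00019892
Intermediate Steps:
M(a, Y) = 14 (M(a, Y) = -9 + 23 = 14)
80634/(((5378 + 5000)*(45587 + ((3063 - 9604) + M(67, -33))))) = 80634/(((5378 + 5000)*(45587 + ((3063 - 9604) + 14)))) = 80634/((10378*(45587 + (-6541 + 14)))) = 80634/((10378*(45587 - 6527))) = 80634/((10378*39060)) = 80634/405364680 = 80634*(1/405364680) = 13439/67560780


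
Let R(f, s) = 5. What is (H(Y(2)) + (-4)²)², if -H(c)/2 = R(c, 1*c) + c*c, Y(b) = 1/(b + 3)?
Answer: 21904/625 ≈ 35.046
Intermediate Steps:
Y(b) = 1/(3 + b)
H(c) = -10 - 2*c² (H(c) = -2*(5 + c*c) = -2*(5 + c²) = -10 - 2*c²)
(H(Y(2)) + (-4)²)² = ((-10 - 2/(3 + 2)²) + (-4)²)² = ((-10 - 2*(1/5)²) + 16)² = ((-10 - 2*(⅕)²) + 16)² = ((-10 - 2*1/25) + 16)² = ((-10 - 2/25) + 16)² = (-252/25 + 16)² = (148/25)² = 21904/625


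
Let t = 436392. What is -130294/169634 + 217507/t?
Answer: -9981338405/37013460264 ≈ -0.26967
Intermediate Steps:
-130294/169634 + 217507/t = -130294/169634 + 217507/436392 = -130294*1/169634 + 217507*(1/436392) = -65147/84817 + 217507/436392 = -9981338405/37013460264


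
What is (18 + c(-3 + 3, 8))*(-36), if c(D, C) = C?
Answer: -936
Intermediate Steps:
(18 + c(-3 + 3, 8))*(-36) = (18 + 8)*(-36) = 26*(-36) = -936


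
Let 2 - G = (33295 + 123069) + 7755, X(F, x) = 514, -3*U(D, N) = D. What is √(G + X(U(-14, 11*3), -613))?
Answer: I*√163603 ≈ 404.48*I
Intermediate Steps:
U(D, N) = -D/3
G = -164117 (G = 2 - ((33295 + 123069) + 7755) = 2 - (156364 + 7755) = 2 - 1*164119 = 2 - 164119 = -164117)
√(G + X(U(-14, 11*3), -613)) = √(-164117 + 514) = √(-163603) = I*√163603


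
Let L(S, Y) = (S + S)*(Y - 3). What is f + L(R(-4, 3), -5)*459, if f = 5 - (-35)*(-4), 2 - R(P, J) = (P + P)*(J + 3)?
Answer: -367335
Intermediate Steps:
R(P, J) = 2 - 2*P*(3 + J) (R(P, J) = 2 - (P + P)*(J + 3) = 2 - 2*P*(3 + J))
L(S, Y) = 2*S*(-3 + Y) (L(S, Y) = (2*S)*(-3 + Y) = 2*S*(-3 + Y))
f = -135 (f = 5 - 7*20 = 5 - 140 = -135)
f + L(R(-4, 3), -5)*459 = -135 + (2*(2 - 6*(-4) - 2*3*(-4))*(-3 - 5))*459 = -135 + (2*(2 + 24 + 24)*(-8))*459 = -135 + (2*50*(-8))*459 = -135 - 800*459 = -135 - 367200 = -367335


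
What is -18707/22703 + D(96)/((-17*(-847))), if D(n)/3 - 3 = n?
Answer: -23874482/29718227 ≈ -0.80336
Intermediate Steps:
D(n) = 9 + 3*n
-18707/22703 + D(96)/((-17*(-847))) = -18707/22703 + (9 + 3*96)/((-17*(-847))) = -18707*1/22703 + (9 + 288)/14399 = -18707/22703 + 297*(1/14399) = -18707/22703 + 27/1309 = -23874482/29718227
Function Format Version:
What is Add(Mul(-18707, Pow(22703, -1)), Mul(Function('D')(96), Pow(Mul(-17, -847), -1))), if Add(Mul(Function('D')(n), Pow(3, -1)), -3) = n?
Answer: Rational(-23874482, 29718227) ≈ -0.80336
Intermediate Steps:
Function('D')(n) = Add(9, Mul(3, n))
Add(Mul(-18707, Pow(22703, -1)), Mul(Function('D')(96), Pow(Mul(-17, -847), -1))) = Add(Mul(-18707, Pow(22703, -1)), Mul(Add(9, Mul(3, 96)), Pow(Mul(-17, -847), -1))) = Add(Mul(-18707, Rational(1, 22703)), Mul(Add(9, 288), Pow(14399, -1))) = Add(Rational(-18707, 22703), Mul(297, Rational(1, 14399))) = Add(Rational(-18707, 22703), Rational(27, 1309)) = Rational(-23874482, 29718227)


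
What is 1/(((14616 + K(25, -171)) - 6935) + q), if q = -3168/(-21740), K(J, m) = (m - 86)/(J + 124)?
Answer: 809815/6218910228 ≈ 0.00013022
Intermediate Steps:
K(J, m) = (-86 + m)/(124 + J)
q = 792/5435 (q = -3168*(-1/21740) = 792/5435 ≈ 0.14572)
1/(((14616 + K(25, -171)) - 6935) + q) = 1/(((14616 + (-86 - 171)/(124 + 25)) - 6935) + 792/5435) = 1/(((14616 - 257/149) - 6935) + 792/5435) = 1/((2177527/149 - 6935) + 792/5435) = 1/(1144212/149 + 792/5435) = 1/(6218910228/809815) = 809815/6218910228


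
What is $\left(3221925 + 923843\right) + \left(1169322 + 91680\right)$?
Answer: $5406770$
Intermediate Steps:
$\left(3221925 + 923843\right) + \left(1169322 + 91680\right) = 4145768 + 1261002 = 5406770$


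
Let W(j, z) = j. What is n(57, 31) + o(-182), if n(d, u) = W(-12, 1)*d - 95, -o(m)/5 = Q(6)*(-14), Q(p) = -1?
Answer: -849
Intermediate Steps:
o(m) = -70 (o(m) = -(-5)*(-14) = -5*14 = -70)
n(d, u) = -95 - 12*d (n(d, u) = -12*d - 95 = -95 - 12*d)
n(57, 31) + o(-182) = (-95 - 12*57) - 70 = (-95 - 684) - 70 = -779 - 70 = -849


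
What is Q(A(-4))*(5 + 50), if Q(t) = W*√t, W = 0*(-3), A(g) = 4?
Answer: 0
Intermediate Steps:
W = 0
Q(t) = 0 (Q(t) = 0*√t = 0)
Q(A(-4))*(5 + 50) = 0*(5 + 50) = 0*55 = 0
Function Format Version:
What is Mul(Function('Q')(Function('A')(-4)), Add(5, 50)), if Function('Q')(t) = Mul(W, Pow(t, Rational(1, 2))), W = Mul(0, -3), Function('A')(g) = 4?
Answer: 0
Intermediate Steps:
W = 0
Function('Q')(t) = 0 (Function('Q')(t) = Mul(0, Pow(t, Rational(1, 2))) = 0)
Mul(Function('Q')(Function('A')(-4)), Add(5, 50)) = Mul(0, Add(5, 50)) = Mul(0, 55) = 0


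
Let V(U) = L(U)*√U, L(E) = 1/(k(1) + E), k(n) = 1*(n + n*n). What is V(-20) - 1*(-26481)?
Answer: 26481 - I*√5/9 ≈ 26481.0 - 0.24845*I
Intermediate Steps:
k(n) = n + n² (k(n) = 1*(n + n²) = n + n²)
L(E) = 1/(2 + E) (L(E) = 1/(1*(1 + 1) + E) = 1/(1*2 + E) = 1/(2 + E))
V(U) = √U/(2 + U)
V(-20) - 1*(-26481) = √(-20)/(2 - 20) - 1*(-26481) = (2*I*√5)/(-18) + 26481 = (2*I*√5)*(-1/18) + 26481 = -I*√5/9 + 26481 = 26481 - I*√5/9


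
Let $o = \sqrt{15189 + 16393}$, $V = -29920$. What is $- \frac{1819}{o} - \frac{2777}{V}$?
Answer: $\frac{2777}{29920} - \frac{1819 \sqrt{31582}}{31582} \approx -10.143$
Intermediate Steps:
$o = \sqrt{31582} \approx 177.71$
$- \frac{1819}{o} - \frac{2777}{V} = - \frac{1819}{\sqrt{31582}} - \frac{2777}{-29920} = - 1819 \frac{\sqrt{31582}}{31582} - - \frac{2777}{29920} = - \frac{1819 \sqrt{31582}}{31582} + \frac{2777}{29920} = \frac{2777}{29920} - \frac{1819 \sqrt{31582}}{31582}$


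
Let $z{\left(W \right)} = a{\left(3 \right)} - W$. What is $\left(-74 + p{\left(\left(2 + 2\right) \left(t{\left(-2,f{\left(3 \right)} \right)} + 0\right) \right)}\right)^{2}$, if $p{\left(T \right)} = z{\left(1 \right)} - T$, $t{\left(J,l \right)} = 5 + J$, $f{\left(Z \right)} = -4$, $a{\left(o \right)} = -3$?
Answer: $8100$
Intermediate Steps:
$z{\left(W \right)} = -3 - W$
$p{\left(T \right)} = -4 - T$ ($p{\left(T \right)} = \left(-3 - 1\right) - T = -4 - T$)
$\left(-74 + p{\left(\left(2 + 2\right) \left(t{\left(-2,f{\left(3 \right)} \right)} + 0\right) \right)}\right)^{2} = \left(-74 - \left(4 + \left(2 + 2\right) \left(\left(5 - 2\right) + 0\right)\right)\right)^{2} = \left(-74 - \left(4 + 4 \left(3 + 0\right)\right)\right)^{2} = \left(-74 - \left(4 + 4 \cdot 3\right)\right)^{2} = \left(-74 - 16\right)^{2} = \left(-90\right)^{2} = 8100$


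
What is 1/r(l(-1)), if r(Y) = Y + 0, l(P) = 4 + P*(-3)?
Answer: 1/7 ≈ 0.14286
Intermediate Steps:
l(P) = 4 - 3*P
r(Y) = Y
1/r(l(-1)) = 1/(4 - 3*(-1)) = 1/(4 + 3) = 1/7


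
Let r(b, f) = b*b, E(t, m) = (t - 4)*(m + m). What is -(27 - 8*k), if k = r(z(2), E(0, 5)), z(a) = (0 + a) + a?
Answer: 101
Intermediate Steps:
z(a) = 2*a (z(a) = a + a = 2*a)
E(t, m) = 2*m*(-4 + t) (E(t, m) = (-4 + t)*(2*m) = 2*m*(-4 + t))
r(b, f) = b**2
k = 16 (k = (2*2)**2 = 4**2 = 16)
-(27 - 8*k) = -(27 - 8*16) = -(27 - 128) = -1*(-101) = 101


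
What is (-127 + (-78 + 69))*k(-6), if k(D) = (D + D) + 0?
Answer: 1632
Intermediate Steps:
k(D) = 2*D (k(D) = 2*D + 0 = 2*D)
(-127 + (-78 + 69))*k(-6) = (-127 + (-78 + 69))*(2*(-6)) = (-127 - 9)*(-12) = -136*(-12) = 1632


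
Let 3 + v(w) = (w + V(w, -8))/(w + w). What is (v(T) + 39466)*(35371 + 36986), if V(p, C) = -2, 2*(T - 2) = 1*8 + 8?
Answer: 14277266169/5 ≈ 2.8555e+9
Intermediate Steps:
T = 10 (T = 2 + (1*8 + 8)/2 = 2 + (8 + 8)/2 = 2 + (½)*16 = 2 + 8 = 10)
v(w) = -3 + (-2 + w)/(2*w) (v(w) = -3 + (w - 2)/(w + w) = -3 + (-2 + w)/((2*w)) = -3 + (-2 + w)*(1/(2*w)) = -3 + (-2 + w)/(2*w))
(v(T) + 39466)*(35371 + 36986) = ((-5/2 - 1/10) + 39466)*(35371 + 36986) = ((-5/2 - 1*⅒) + 39466)*72357 = ((-5/2 - ⅒) + 39466)*72357 = (-13/5 + 39466)*72357 = (197317/5)*72357 = 14277266169/5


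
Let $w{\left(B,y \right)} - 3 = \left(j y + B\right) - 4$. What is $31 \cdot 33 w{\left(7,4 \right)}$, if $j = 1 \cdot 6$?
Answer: $30690$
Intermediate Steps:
$j = 6$
$w{\left(B,y \right)} = -1 + B + 6 y$ ($w{\left(B,y \right)} = 3 - \left(4 - B - 6 y\right) = 3 + \left(-4 + B + 6 y\right) = -1 + B + 6 y$)
$31 \cdot 33 w{\left(7,4 \right)} = 31 \cdot 33 \left(-1 + 7 + 6 \cdot 4\right) = 1023 \left(-1 + 7 + 24\right) = 1023 \cdot 30 = 30690$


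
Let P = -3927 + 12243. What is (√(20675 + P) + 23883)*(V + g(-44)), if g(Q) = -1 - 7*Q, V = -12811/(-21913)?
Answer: 160973856066/21913 + 6740102*√28991/21913 ≈ 7.3984e+6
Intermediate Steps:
V = 12811/21913 (V = -12811*(-1/21913) = 12811/21913 ≈ 0.58463)
P = 8316
(√(20675 + P) + 23883)*(V + g(-44)) = (√(20675 + 8316) + 23883)*(12811/21913 + (-1 - 7*(-44))) = (√28991 + 23883)*(12811/21913 + (-1 + 308)) = (23883 + √28991)*(12811/21913 + 307) = (23883 + √28991)*(6740102/21913) = 160973856066/21913 + 6740102*√28991/21913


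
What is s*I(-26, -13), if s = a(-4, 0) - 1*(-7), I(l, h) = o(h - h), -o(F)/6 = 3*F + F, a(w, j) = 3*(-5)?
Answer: 0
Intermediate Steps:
a(w, j) = -15
o(F) = -24*F (o(F) = -6*(3*F + F) = -24*F)
I(l, h) = 0 (I(l, h) = -24*(h - h) = -24*0 = 0)
s = -8 (s = -15 - 1*(-7) = -15 + 7 = -8)
s*I(-26, -13) = -8*0 = 0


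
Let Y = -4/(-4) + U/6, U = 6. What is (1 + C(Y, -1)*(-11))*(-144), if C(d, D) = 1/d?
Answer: 648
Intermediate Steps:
Y = 2 (Y = -4/(-4) + 6/6 = -4*(-¼) + 6*(⅙) = 1 + 1 = 2)
(1 + C(Y, -1)*(-11))*(-144) = (1 - 11/2)*(-144) = -9/2*(-144) = 648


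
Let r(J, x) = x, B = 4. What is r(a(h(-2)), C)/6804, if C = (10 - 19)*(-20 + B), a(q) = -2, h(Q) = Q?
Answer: 4/189 ≈ 0.021164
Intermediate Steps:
C = 144 (C = (10 - 19)*(-20 + 4) = -9*(-16) = 144)
r(a(h(-2)), C)/6804 = 144/6804 = 144*(1/6804) = 4/189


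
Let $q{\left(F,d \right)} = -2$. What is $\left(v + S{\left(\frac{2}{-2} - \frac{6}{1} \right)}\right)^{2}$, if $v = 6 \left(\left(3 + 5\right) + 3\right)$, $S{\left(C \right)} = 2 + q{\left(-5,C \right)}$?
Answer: $4356$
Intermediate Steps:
$S{\left(C \right)} = 0$ ($S{\left(C \right)} = 2 - 2 = 0$)
$v = 66$ ($v = 6 \left(8 + 3\right) = 6 \cdot 11 = 66$)
$\left(v + S{\left(\frac{2}{-2} - \frac{6}{1} \right)}\right)^{2} = \left(66 + 0\right)^{2} = 66^{2} = 4356$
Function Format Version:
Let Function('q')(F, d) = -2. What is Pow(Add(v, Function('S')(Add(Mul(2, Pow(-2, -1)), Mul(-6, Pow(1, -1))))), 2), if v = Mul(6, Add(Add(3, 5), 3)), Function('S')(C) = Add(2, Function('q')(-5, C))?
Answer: 4356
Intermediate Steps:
Function('S')(C) = 0 (Function('S')(C) = Add(2, -2) = 0)
v = 66 (v = Mul(6, Add(8, 3)) = Mul(6, 11) = 66)
Pow(Add(v, Function('S')(Add(Mul(2, Pow(-2, -1)), Mul(-6, Pow(1, -1))))), 2) = Pow(Add(66, 0), 2) = Pow(66, 2) = 4356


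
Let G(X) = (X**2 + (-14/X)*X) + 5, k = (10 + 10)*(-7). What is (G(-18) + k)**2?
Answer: 30625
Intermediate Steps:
k = -140 (k = 20*(-7) = -140)
G(X) = -9 + X**2 (G(X) = (X**2 - 14) + 5 = (-14 + X**2) + 5 = -9 + X**2)
(G(-18) + k)**2 = ((-9 + (-18)**2) - 140)**2 = ((-9 + 324) - 140)**2 = (315 - 140)**2 = 175**2 = 30625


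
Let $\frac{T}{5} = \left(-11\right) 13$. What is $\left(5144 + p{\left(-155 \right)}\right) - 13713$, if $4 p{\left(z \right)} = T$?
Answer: $- \frac{34991}{4} \approx -8747.8$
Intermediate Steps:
$T = -715$ ($T = 5 \left(\left(-11\right) 13\right) = 5 \left(-143\right) = -715$)
$p{\left(z \right)} = - \frac{715}{4}$ ($p{\left(z \right)} = \frac{1}{4} \left(-715\right) = - \frac{715}{4}$)
$\left(5144 + p{\left(-155 \right)}\right) - 13713 = \left(5144 - \frac{715}{4}\right) - 13713 = \frac{19861}{4} - 13713 = - \frac{34991}{4}$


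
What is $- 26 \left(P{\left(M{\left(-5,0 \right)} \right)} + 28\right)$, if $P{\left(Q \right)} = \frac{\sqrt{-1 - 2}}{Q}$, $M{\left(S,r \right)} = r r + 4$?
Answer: $-728 - \frac{13 i \sqrt{3}}{2} \approx -728.0 - 11.258 i$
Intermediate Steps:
$M{\left(S,r \right)} = 4 + r^{2}$ ($M{\left(S,r \right)} = r^{2} + 4 = 4 + r^{2}$)
$P{\left(Q \right)} = \frac{i \sqrt{3}}{Q}$ ($P{\left(Q \right)} = \frac{\sqrt{-3}}{Q} = \frac{i \sqrt{3}}{Q}$)
$- 26 \left(P{\left(M{\left(-5,0 \right)} \right)} + 28\right) = - 26 \left(\frac{i \sqrt{3}}{4 + 0^{2}} + 28\right) = - 26 \left(\frac{i \sqrt{3}}{4 + 0} + 28\right) = - 26 \left(\frac{i \sqrt{3}}{4} + 28\right) = - 26 \left(28 + \frac{i \sqrt{3}}{4}\right) = -728 - \frac{13 i \sqrt{3}}{2}$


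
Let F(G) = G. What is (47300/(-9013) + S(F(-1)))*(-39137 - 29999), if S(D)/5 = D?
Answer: 6385746640/9013 ≈ 7.0850e+5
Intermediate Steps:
S(D) = 5*D
(47300/(-9013) + S(F(-1)))*(-39137 - 29999) = (47300/(-9013) + 5*(-1))*(-39137 - 29999) = (47300*(-1/9013) - 5)*(-69136) = (-47300/9013 - 5)*(-69136) = -92365/9013*(-69136) = 6385746640/9013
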